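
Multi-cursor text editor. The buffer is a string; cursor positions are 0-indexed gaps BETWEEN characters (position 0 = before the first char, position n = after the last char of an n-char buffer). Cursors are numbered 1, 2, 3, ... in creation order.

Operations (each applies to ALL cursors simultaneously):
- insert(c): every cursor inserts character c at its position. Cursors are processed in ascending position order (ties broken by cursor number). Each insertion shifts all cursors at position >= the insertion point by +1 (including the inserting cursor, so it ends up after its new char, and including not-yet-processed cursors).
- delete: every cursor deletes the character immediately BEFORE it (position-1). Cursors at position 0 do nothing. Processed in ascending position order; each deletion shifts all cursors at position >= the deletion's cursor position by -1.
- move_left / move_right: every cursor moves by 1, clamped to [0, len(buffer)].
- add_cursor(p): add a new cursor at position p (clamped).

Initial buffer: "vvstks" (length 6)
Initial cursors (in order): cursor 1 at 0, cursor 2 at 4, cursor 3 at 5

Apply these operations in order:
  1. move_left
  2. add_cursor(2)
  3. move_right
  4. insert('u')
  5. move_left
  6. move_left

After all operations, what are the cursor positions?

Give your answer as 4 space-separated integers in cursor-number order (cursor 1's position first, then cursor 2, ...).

Answer: 0 5 7 3

Derivation:
After op 1 (move_left): buffer="vvstks" (len 6), cursors c1@0 c2@3 c3@4, authorship ......
After op 2 (add_cursor(2)): buffer="vvstks" (len 6), cursors c1@0 c4@2 c2@3 c3@4, authorship ......
After op 3 (move_right): buffer="vvstks" (len 6), cursors c1@1 c4@3 c2@4 c3@5, authorship ......
After op 4 (insert('u')): buffer="vuvsutukus" (len 10), cursors c1@2 c4@5 c2@7 c3@9, authorship .1..4.2.3.
After op 5 (move_left): buffer="vuvsutukus" (len 10), cursors c1@1 c4@4 c2@6 c3@8, authorship .1..4.2.3.
After op 6 (move_left): buffer="vuvsutukus" (len 10), cursors c1@0 c4@3 c2@5 c3@7, authorship .1..4.2.3.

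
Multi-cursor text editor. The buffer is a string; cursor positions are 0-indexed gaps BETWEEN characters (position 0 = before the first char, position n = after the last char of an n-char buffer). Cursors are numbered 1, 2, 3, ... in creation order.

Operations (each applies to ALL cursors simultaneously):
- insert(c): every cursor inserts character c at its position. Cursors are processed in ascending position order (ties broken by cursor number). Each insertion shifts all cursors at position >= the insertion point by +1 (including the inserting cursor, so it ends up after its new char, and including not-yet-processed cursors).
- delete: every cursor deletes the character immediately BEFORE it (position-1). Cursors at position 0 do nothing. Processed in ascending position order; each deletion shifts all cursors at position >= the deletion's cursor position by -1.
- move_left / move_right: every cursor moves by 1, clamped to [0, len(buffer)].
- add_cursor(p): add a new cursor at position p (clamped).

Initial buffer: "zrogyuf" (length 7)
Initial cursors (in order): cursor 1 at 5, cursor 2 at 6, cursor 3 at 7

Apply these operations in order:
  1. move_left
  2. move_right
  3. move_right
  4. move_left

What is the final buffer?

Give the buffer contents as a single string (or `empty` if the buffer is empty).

Answer: zrogyuf

Derivation:
After op 1 (move_left): buffer="zrogyuf" (len 7), cursors c1@4 c2@5 c3@6, authorship .......
After op 2 (move_right): buffer="zrogyuf" (len 7), cursors c1@5 c2@6 c3@7, authorship .......
After op 3 (move_right): buffer="zrogyuf" (len 7), cursors c1@6 c2@7 c3@7, authorship .......
After op 4 (move_left): buffer="zrogyuf" (len 7), cursors c1@5 c2@6 c3@6, authorship .......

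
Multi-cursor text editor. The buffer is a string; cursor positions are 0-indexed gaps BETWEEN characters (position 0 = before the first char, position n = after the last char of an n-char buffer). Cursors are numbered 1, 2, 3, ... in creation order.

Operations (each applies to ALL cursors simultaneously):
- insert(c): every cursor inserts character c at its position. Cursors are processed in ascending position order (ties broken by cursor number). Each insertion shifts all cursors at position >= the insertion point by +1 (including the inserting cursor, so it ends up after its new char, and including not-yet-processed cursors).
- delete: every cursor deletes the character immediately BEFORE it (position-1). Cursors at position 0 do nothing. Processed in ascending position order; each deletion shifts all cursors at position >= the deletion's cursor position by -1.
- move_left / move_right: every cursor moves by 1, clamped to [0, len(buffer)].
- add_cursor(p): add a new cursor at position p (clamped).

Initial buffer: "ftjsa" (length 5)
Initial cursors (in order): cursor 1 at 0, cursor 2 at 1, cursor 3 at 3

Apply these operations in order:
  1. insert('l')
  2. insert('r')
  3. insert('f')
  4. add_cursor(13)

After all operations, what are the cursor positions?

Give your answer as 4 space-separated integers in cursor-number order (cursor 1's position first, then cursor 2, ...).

After op 1 (insert('l')): buffer="lfltjlsa" (len 8), cursors c1@1 c2@3 c3@6, authorship 1.2..3..
After op 2 (insert('r')): buffer="lrflrtjlrsa" (len 11), cursors c1@2 c2@5 c3@9, authorship 11.22..33..
After op 3 (insert('f')): buffer="lrfflrftjlrfsa" (len 14), cursors c1@3 c2@7 c3@12, authorship 111.222..333..
After op 4 (add_cursor(13)): buffer="lrfflrftjlrfsa" (len 14), cursors c1@3 c2@7 c3@12 c4@13, authorship 111.222..333..

Answer: 3 7 12 13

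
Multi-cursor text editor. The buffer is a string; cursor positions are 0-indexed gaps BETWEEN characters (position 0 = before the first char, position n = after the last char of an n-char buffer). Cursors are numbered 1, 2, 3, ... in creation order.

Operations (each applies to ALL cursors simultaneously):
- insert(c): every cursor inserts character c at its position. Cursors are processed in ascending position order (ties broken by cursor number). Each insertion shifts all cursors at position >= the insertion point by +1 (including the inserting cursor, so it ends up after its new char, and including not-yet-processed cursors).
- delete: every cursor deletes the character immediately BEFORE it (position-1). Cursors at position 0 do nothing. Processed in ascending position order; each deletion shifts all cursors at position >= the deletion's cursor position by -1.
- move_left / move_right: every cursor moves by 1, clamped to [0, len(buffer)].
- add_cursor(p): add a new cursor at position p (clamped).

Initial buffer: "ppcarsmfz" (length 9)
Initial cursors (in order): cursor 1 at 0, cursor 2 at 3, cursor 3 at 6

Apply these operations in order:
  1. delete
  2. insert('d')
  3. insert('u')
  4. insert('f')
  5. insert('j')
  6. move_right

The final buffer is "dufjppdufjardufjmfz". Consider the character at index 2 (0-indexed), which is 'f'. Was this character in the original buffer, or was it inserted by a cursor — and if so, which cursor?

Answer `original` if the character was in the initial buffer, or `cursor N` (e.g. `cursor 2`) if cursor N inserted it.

Answer: cursor 1

Derivation:
After op 1 (delete): buffer="pparmfz" (len 7), cursors c1@0 c2@2 c3@4, authorship .......
After op 2 (insert('d')): buffer="dppdardmfz" (len 10), cursors c1@1 c2@4 c3@7, authorship 1..2..3...
After op 3 (insert('u')): buffer="duppduardumfz" (len 13), cursors c1@2 c2@6 c3@10, authorship 11..22..33...
After op 4 (insert('f')): buffer="dufppdufardufmfz" (len 16), cursors c1@3 c2@8 c3@13, authorship 111..222..333...
After op 5 (insert('j')): buffer="dufjppdufjardufjmfz" (len 19), cursors c1@4 c2@10 c3@16, authorship 1111..2222..3333...
After op 6 (move_right): buffer="dufjppdufjardufjmfz" (len 19), cursors c1@5 c2@11 c3@17, authorship 1111..2222..3333...
Authorship (.=original, N=cursor N): 1 1 1 1 . . 2 2 2 2 . . 3 3 3 3 . . .
Index 2: author = 1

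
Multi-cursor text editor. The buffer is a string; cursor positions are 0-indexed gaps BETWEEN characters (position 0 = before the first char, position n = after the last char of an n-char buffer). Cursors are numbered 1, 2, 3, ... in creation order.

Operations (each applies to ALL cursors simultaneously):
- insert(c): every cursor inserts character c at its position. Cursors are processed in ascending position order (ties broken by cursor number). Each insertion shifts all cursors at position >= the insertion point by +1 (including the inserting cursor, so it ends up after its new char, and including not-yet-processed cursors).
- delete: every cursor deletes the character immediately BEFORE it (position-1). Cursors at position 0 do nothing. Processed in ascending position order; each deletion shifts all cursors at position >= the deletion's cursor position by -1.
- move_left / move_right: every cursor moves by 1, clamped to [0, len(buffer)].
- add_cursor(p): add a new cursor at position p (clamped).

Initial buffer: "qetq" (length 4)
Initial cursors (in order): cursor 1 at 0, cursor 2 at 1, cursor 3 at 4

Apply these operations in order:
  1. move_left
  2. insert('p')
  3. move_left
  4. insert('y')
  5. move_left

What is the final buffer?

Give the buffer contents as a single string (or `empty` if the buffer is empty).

After op 1 (move_left): buffer="qetq" (len 4), cursors c1@0 c2@0 c3@3, authorship ....
After op 2 (insert('p')): buffer="ppqetpq" (len 7), cursors c1@2 c2@2 c3@6, authorship 12...3.
After op 3 (move_left): buffer="ppqetpq" (len 7), cursors c1@1 c2@1 c3@5, authorship 12...3.
After op 4 (insert('y')): buffer="pyypqetypq" (len 10), cursors c1@3 c2@3 c3@8, authorship 1122...33.
After op 5 (move_left): buffer="pyypqetypq" (len 10), cursors c1@2 c2@2 c3@7, authorship 1122...33.

Answer: pyypqetypq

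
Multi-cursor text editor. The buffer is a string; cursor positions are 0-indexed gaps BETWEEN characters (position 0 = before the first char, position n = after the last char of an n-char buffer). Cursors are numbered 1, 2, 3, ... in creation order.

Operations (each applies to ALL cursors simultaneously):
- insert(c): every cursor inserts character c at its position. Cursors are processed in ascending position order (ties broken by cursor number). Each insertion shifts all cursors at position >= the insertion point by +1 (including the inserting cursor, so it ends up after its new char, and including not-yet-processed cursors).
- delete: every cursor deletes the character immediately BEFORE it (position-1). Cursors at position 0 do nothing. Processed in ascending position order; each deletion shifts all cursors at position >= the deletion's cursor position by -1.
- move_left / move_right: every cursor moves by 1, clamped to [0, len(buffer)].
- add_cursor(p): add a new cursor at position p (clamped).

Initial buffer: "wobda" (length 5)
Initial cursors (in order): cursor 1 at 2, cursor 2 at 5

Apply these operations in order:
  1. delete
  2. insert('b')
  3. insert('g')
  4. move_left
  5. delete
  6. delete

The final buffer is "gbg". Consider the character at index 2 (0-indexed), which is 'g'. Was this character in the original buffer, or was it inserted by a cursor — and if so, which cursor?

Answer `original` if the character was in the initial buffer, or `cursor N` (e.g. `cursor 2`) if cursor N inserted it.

After op 1 (delete): buffer="wbd" (len 3), cursors c1@1 c2@3, authorship ...
After op 2 (insert('b')): buffer="wbbdb" (len 5), cursors c1@2 c2@5, authorship .1..2
After op 3 (insert('g')): buffer="wbgbdbg" (len 7), cursors c1@3 c2@7, authorship .11..22
After op 4 (move_left): buffer="wbgbdbg" (len 7), cursors c1@2 c2@6, authorship .11..22
After op 5 (delete): buffer="wgbdg" (len 5), cursors c1@1 c2@4, authorship .1..2
After op 6 (delete): buffer="gbg" (len 3), cursors c1@0 c2@2, authorship 1.2
Authorship (.=original, N=cursor N): 1 . 2
Index 2: author = 2

Answer: cursor 2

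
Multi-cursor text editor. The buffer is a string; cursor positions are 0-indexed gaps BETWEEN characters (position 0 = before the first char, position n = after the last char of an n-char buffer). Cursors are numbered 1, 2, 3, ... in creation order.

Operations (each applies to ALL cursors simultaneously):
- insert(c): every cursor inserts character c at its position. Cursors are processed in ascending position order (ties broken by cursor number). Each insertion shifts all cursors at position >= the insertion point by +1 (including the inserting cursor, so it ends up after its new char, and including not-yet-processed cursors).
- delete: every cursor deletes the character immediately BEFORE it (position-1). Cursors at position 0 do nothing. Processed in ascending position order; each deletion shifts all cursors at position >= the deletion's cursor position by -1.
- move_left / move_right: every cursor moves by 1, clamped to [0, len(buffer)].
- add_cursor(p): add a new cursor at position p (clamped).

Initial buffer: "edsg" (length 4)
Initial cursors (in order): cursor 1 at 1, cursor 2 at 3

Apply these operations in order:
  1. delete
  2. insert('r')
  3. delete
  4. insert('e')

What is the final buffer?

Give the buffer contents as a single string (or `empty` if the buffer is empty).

Answer: edeg

Derivation:
After op 1 (delete): buffer="dg" (len 2), cursors c1@0 c2@1, authorship ..
After op 2 (insert('r')): buffer="rdrg" (len 4), cursors c1@1 c2@3, authorship 1.2.
After op 3 (delete): buffer="dg" (len 2), cursors c1@0 c2@1, authorship ..
After op 4 (insert('e')): buffer="edeg" (len 4), cursors c1@1 c2@3, authorship 1.2.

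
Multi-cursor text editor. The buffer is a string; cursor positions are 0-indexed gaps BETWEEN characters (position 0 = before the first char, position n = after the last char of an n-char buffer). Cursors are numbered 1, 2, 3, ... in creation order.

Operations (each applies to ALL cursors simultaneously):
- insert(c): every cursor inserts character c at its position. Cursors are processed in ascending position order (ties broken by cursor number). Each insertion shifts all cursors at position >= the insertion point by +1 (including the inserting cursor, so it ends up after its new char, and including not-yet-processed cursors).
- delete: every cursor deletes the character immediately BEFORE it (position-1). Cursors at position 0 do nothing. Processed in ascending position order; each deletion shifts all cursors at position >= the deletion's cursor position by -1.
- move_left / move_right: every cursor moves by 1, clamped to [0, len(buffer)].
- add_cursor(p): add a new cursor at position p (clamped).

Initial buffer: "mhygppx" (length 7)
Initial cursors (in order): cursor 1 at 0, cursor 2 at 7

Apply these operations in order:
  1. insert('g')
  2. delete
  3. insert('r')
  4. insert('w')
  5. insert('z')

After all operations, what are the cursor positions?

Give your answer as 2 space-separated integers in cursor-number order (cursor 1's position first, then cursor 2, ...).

After op 1 (insert('g')): buffer="gmhygppxg" (len 9), cursors c1@1 c2@9, authorship 1.......2
After op 2 (delete): buffer="mhygppx" (len 7), cursors c1@0 c2@7, authorship .......
After op 3 (insert('r')): buffer="rmhygppxr" (len 9), cursors c1@1 c2@9, authorship 1.......2
After op 4 (insert('w')): buffer="rwmhygppxrw" (len 11), cursors c1@2 c2@11, authorship 11.......22
After op 5 (insert('z')): buffer="rwzmhygppxrwz" (len 13), cursors c1@3 c2@13, authorship 111.......222

Answer: 3 13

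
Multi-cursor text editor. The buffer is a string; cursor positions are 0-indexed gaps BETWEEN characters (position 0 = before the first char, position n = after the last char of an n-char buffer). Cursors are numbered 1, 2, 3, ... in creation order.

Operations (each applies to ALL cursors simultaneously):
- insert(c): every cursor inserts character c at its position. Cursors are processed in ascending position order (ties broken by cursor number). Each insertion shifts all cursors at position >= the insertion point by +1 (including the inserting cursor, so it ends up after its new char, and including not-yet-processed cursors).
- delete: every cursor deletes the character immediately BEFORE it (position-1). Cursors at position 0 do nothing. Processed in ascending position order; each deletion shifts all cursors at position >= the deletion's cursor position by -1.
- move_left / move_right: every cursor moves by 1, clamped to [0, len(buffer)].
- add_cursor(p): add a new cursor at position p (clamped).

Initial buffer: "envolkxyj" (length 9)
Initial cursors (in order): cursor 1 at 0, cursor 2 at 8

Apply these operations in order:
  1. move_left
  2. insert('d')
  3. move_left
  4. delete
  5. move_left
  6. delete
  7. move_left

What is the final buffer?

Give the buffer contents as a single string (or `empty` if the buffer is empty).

After op 1 (move_left): buffer="envolkxyj" (len 9), cursors c1@0 c2@7, authorship .........
After op 2 (insert('d')): buffer="denvolkxdyj" (len 11), cursors c1@1 c2@9, authorship 1.......2..
After op 3 (move_left): buffer="denvolkxdyj" (len 11), cursors c1@0 c2@8, authorship 1.......2..
After op 4 (delete): buffer="denvolkdyj" (len 10), cursors c1@0 c2@7, authorship 1......2..
After op 5 (move_left): buffer="denvolkdyj" (len 10), cursors c1@0 c2@6, authorship 1......2..
After op 6 (delete): buffer="denvokdyj" (len 9), cursors c1@0 c2@5, authorship 1.....2..
After op 7 (move_left): buffer="denvokdyj" (len 9), cursors c1@0 c2@4, authorship 1.....2..

Answer: denvokdyj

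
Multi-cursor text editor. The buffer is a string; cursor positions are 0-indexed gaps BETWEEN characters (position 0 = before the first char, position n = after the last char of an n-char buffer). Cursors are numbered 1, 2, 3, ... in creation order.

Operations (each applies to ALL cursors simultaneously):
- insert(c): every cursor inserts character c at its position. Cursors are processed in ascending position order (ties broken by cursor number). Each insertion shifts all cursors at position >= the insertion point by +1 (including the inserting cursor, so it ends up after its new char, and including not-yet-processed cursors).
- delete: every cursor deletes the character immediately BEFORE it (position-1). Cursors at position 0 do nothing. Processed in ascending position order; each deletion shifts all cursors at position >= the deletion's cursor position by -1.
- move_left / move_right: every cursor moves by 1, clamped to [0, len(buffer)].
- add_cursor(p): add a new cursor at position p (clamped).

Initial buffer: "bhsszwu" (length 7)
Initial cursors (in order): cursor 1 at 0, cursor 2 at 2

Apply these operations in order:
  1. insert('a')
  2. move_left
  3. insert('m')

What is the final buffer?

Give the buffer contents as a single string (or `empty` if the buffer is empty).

Answer: mabhmasszwu

Derivation:
After op 1 (insert('a')): buffer="abhasszwu" (len 9), cursors c1@1 c2@4, authorship 1..2.....
After op 2 (move_left): buffer="abhasszwu" (len 9), cursors c1@0 c2@3, authorship 1..2.....
After op 3 (insert('m')): buffer="mabhmasszwu" (len 11), cursors c1@1 c2@5, authorship 11..22.....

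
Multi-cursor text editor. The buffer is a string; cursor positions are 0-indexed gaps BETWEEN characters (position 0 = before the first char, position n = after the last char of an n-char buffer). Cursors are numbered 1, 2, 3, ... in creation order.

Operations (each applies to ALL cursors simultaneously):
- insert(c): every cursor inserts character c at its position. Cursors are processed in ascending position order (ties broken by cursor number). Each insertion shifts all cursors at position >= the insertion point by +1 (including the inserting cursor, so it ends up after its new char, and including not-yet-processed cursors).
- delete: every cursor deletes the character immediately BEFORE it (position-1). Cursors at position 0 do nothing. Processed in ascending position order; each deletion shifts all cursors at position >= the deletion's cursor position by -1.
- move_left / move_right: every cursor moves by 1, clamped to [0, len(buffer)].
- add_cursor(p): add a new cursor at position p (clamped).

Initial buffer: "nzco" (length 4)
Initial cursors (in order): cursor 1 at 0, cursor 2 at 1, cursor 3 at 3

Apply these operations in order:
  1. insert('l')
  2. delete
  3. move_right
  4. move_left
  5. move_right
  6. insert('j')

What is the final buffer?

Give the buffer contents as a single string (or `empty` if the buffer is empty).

Answer: njzjcoj

Derivation:
After op 1 (insert('l')): buffer="lnlzclo" (len 7), cursors c1@1 c2@3 c3@6, authorship 1.2..3.
After op 2 (delete): buffer="nzco" (len 4), cursors c1@0 c2@1 c3@3, authorship ....
After op 3 (move_right): buffer="nzco" (len 4), cursors c1@1 c2@2 c3@4, authorship ....
After op 4 (move_left): buffer="nzco" (len 4), cursors c1@0 c2@1 c3@3, authorship ....
After op 5 (move_right): buffer="nzco" (len 4), cursors c1@1 c2@2 c3@4, authorship ....
After op 6 (insert('j')): buffer="njzjcoj" (len 7), cursors c1@2 c2@4 c3@7, authorship .1.2..3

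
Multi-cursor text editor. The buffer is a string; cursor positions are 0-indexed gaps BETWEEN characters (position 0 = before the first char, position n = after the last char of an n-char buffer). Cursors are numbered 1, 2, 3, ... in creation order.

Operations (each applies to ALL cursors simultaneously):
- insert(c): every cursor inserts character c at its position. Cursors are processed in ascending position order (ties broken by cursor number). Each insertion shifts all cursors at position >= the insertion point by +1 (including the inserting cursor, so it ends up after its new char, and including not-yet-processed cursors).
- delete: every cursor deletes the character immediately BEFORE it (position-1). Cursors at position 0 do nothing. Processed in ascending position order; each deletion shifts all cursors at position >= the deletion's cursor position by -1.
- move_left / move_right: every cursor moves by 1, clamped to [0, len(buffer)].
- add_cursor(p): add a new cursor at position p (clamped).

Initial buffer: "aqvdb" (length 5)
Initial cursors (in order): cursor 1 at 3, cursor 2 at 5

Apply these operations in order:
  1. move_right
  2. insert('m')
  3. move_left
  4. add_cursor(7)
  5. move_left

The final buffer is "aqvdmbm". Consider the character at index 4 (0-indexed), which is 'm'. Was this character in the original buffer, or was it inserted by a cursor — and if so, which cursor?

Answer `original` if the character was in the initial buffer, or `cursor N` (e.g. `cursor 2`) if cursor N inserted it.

After op 1 (move_right): buffer="aqvdb" (len 5), cursors c1@4 c2@5, authorship .....
After op 2 (insert('m')): buffer="aqvdmbm" (len 7), cursors c1@5 c2@7, authorship ....1.2
After op 3 (move_left): buffer="aqvdmbm" (len 7), cursors c1@4 c2@6, authorship ....1.2
After op 4 (add_cursor(7)): buffer="aqvdmbm" (len 7), cursors c1@4 c2@6 c3@7, authorship ....1.2
After op 5 (move_left): buffer="aqvdmbm" (len 7), cursors c1@3 c2@5 c3@6, authorship ....1.2
Authorship (.=original, N=cursor N): . . . . 1 . 2
Index 4: author = 1

Answer: cursor 1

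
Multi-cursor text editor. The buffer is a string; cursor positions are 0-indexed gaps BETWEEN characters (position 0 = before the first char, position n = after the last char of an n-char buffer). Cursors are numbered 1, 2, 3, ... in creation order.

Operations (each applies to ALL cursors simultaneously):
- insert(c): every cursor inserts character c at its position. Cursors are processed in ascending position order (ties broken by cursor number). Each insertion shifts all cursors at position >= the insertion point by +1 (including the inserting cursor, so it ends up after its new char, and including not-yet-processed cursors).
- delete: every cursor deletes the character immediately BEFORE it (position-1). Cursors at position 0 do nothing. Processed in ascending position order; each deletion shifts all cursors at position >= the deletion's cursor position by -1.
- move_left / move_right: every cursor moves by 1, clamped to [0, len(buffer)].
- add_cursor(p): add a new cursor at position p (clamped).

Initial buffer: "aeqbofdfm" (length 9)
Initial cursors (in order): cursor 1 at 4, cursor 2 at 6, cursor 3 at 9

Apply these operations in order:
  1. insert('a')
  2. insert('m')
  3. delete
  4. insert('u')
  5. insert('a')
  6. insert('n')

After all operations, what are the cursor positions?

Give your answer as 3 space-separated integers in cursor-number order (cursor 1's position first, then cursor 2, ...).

After op 1 (insert('a')): buffer="aeqbaofadfma" (len 12), cursors c1@5 c2@8 c3@12, authorship ....1..2...3
After op 2 (insert('m')): buffer="aeqbamofamdfmam" (len 15), cursors c1@6 c2@10 c3@15, authorship ....11..22...33
After op 3 (delete): buffer="aeqbaofadfma" (len 12), cursors c1@5 c2@8 c3@12, authorship ....1..2...3
After op 4 (insert('u')): buffer="aeqbauofaudfmau" (len 15), cursors c1@6 c2@10 c3@15, authorship ....11..22...33
After op 5 (insert('a')): buffer="aeqbauaofauadfmaua" (len 18), cursors c1@7 c2@12 c3@18, authorship ....111..222...333
After op 6 (insert('n')): buffer="aeqbauanofauandfmauan" (len 21), cursors c1@8 c2@14 c3@21, authorship ....1111..2222...3333

Answer: 8 14 21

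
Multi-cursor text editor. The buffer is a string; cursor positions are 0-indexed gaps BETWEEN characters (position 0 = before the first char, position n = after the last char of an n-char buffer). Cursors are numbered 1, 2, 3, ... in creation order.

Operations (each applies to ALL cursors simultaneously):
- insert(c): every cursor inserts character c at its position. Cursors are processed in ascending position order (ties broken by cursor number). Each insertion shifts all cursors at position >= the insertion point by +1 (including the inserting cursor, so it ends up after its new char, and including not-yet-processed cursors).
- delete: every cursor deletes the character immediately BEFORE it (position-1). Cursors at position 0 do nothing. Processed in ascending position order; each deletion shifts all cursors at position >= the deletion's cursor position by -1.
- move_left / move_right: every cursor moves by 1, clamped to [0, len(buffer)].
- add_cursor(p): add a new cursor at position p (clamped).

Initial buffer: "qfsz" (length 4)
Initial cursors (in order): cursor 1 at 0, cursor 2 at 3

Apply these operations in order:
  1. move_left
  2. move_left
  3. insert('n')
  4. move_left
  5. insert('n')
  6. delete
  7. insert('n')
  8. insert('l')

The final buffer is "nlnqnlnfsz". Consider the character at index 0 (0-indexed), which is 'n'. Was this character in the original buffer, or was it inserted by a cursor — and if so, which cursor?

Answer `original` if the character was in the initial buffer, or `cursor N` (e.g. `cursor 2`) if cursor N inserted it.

Answer: cursor 1

Derivation:
After op 1 (move_left): buffer="qfsz" (len 4), cursors c1@0 c2@2, authorship ....
After op 2 (move_left): buffer="qfsz" (len 4), cursors c1@0 c2@1, authorship ....
After op 3 (insert('n')): buffer="nqnfsz" (len 6), cursors c1@1 c2@3, authorship 1.2...
After op 4 (move_left): buffer="nqnfsz" (len 6), cursors c1@0 c2@2, authorship 1.2...
After op 5 (insert('n')): buffer="nnqnnfsz" (len 8), cursors c1@1 c2@4, authorship 11.22...
After op 6 (delete): buffer="nqnfsz" (len 6), cursors c1@0 c2@2, authorship 1.2...
After op 7 (insert('n')): buffer="nnqnnfsz" (len 8), cursors c1@1 c2@4, authorship 11.22...
After op 8 (insert('l')): buffer="nlnqnlnfsz" (len 10), cursors c1@2 c2@6, authorship 111.222...
Authorship (.=original, N=cursor N): 1 1 1 . 2 2 2 . . .
Index 0: author = 1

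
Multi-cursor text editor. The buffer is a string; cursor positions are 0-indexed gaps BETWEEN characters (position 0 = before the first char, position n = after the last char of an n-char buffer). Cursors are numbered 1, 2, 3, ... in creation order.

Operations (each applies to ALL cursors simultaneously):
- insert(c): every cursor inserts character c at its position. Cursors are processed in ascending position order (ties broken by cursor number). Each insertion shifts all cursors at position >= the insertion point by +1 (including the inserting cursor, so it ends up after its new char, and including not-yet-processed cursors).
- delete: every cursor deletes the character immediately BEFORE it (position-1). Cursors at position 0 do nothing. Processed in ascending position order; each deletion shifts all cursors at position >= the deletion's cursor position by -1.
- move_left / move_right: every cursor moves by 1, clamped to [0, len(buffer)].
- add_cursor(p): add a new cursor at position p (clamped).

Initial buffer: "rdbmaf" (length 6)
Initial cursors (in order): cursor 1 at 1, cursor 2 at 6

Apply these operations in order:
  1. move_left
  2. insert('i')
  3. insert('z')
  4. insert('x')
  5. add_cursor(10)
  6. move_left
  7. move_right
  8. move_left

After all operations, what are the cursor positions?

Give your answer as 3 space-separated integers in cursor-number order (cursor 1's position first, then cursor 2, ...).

Answer: 2 10 9

Derivation:
After op 1 (move_left): buffer="rdbmaf" (len 6), cursors c1@0 c2@5, authorship ......
After op 2 (insert('i')): buffer="irdbmaif" (len 8), cursors c1@1 c2@7, authorship 1.....2.
After op 3 (insert('z')): buffer="izrdbmaizf" (len 10), cursors c1@2 c2@9, authorship 11.....22.
After op 4 (insert('x')): buffer="izxrdbmaizxf" (len 12), cursors c1@3 c2@11, authorship 111.....222.
After op 5 (add_cursor(10)): buffer="izxrdbmaizxf" (len 12), cursors c1@3 c3@10 c2@11, authorship 111.....222.
After op 6 (move_left): buffer="izxrdbmaizxf" (len 12), cursors c1@2 c3@9 c2@10, authorship 111.....222.
After op 7 (move_right): buffer="izxrdbmaizxf" (len 12), cursors c1@3 c3@10 c2@11, authorship 111.....222.
After op 8 (move_left): buffer="izxrdbmaizxf" (len 12), cursors c1@2 c3@9 c2@10, authorship 111.....222.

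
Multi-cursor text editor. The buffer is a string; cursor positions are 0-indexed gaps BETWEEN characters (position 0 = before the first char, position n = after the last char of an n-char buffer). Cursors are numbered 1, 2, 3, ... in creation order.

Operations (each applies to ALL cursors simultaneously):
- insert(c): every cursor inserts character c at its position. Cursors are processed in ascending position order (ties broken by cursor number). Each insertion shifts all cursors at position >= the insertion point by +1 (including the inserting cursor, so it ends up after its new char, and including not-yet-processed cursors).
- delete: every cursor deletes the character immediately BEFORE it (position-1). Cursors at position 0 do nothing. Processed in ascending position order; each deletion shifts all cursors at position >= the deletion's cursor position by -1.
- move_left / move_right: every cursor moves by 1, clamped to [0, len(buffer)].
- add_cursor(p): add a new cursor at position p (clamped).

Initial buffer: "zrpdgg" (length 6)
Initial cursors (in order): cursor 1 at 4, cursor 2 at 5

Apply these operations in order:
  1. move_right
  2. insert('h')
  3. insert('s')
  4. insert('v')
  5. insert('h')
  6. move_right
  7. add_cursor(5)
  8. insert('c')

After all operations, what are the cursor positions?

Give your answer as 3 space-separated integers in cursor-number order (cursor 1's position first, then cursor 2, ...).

Answer: 12 17 6

Derivation:
After op 1 (move_right): buffer="zrpdgg" (len 6), cursors c1@5 c2@6, authorship ......
After op 2 (insert('h')): buffer="zrpdghgh" (len 8), cursors c1@6 c2@8, authorship .....1.2
After op 3 (insert('s')): buffer="zrpdghsghs" (len 10), cursors c1@7 c2@10, authorship .....11.22
After op 4 (insert('v')): buffer="zrpdghsvghsv" (len 12), cursors c1@8 c2@12, authorship .....111.222
After op 5 (insert('h')): buffer="zrpdghsvhghsvh" (len 14), cursors c1@9 c2@14, authorship .....1111.2222
After op 6 (move_right): buffer="zrpdghsvhghsvh" (len 14), cursors c1@10 c2@14, authorship .....1111.2222
After op 7 (add_cursor(5)): buffer="zrpdghsvhghsvh" (len 14), cursors c3@5 c1@10 c2@14, authorship .....1111.2222
After op 8 (insert('c')): buffer="zrpdgchsvhgchsvhc" (len 17), cursors c3@6 c1@12 c2@17, authorship .....31111.122222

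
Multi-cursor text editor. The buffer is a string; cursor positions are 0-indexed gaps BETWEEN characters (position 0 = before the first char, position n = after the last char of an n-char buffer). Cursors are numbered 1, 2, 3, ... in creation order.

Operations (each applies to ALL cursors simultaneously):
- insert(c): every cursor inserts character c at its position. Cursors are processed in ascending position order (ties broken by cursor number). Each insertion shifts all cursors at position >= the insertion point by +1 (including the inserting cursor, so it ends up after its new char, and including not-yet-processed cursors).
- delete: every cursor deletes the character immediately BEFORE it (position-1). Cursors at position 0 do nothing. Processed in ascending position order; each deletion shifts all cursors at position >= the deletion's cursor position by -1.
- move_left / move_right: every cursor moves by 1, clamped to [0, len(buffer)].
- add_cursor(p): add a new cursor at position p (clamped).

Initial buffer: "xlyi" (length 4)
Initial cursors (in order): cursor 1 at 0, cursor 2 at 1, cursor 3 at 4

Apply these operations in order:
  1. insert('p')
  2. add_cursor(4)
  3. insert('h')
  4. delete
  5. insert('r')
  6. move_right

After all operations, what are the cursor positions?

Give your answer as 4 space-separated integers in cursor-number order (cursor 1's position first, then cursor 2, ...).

After op 1 (insert('p')): buffer="pxplyip" (len 7), cursors c1@1 c2@3 c3@7, authorship 1.2...3
After op 2 (add_cursor(4)): buffer="pxplyip" (len 7), cursors c1@1 c2@3 c4@4 c3@7, authorship 1.2...3
After op 3 (insert('h')): buffer="phxphlhyiph" (len 11), cursors c1@2 c2@5 c4@7 c3@11, authorship 11.22.4..33
After op 4 (delete): buffer="pxplyip" (len 7), cursors c1@1 c2@3 c4@4 c3@7, authorship 1.2...3
After op 5 (insert('r')): buffer="prxprlryipr" (len 11), cursors c1@2 c2@5 c4@7 c3@11, authorship 11.22.4..33
After op 6 (move_right): buffer="prxprlryipr" (len 11), cursors c1@3 c2@6 c4@8 c3@11, authorship 11.22.4..33

Answer: 3 6 11 8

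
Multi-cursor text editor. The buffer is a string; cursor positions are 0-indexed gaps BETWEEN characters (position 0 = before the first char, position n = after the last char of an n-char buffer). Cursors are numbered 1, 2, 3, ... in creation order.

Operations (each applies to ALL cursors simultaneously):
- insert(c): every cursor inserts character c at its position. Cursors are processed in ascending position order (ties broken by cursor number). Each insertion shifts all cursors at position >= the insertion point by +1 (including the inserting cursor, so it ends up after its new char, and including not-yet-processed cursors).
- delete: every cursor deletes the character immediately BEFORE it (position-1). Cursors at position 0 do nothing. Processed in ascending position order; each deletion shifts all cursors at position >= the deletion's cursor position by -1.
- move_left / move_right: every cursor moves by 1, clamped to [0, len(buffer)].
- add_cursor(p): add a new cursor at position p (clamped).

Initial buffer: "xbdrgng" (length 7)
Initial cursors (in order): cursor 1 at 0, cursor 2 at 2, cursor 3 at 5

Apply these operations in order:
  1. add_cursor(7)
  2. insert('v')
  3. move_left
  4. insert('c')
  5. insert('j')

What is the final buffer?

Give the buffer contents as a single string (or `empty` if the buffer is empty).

After op 1 (add_cursor(7)): buffer="xbdrgng" (len 7), cursors c1@0 c2@2 c3@5 c4@7, authorship .......
After op 2 (insert('v')): buffer="vxbvdrgvngv" (len 11), cursors c1@1 c2@4 c3@8 c4@11, authorship 1..2...3..4
After op 3 (move_left): buffer="vxbvdrgvngv" (len 11), cursors c1@0 c2@3 c3@7 c4@10, authorship 1..2...3..4
After op 4 (insert('c')): buffer="cvxbcvdrgcvngcv" (len 15), cursors c1@1 c2@5 c3@10 c4@14, authorship 11..22...33..44
After op 5 (insert('j')): buffer="cjvxbcjvdrgcjvngcjv" (len 19), cursors c1@2 c2@7 c3@13 c4@18, authorship 111..222...333..444

Answer: cjvxbcjvdrgcjvngcjv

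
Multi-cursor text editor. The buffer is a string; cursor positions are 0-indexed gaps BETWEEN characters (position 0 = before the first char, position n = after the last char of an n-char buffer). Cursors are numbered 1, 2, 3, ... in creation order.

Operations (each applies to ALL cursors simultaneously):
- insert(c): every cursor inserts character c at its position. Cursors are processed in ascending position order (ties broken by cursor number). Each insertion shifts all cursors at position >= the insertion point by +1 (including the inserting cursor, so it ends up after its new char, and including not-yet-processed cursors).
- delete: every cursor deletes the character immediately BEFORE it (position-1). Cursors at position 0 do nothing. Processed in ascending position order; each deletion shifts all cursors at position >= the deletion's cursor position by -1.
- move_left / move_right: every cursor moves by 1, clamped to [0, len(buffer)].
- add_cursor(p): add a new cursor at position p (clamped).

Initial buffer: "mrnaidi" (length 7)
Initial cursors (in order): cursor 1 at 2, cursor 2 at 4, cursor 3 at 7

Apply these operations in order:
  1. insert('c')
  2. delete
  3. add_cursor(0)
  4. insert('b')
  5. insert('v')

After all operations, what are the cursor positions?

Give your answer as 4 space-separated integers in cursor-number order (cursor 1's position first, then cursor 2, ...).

Answer: 6 10 15 2

Derivation:
After op 1 (insert('c')): buffer="mrcnacidic" (len 10), cursors c1@3 c2@6 c3@10, authorship ..1..2...3
After op 2 (delete): buffer="mrnaidi" (len 7), cursors c1@2 c2@4 c3@7, authorship .......
After op 3 (add_cursor(0)): buffer="mrnaidi" (len 7), cursors c4@0 c1@2 c2@4 c3@7, authorship .......
After op 4 (insert('b')): buffer="bmrbnabidib" (len 11), cursors c4@1 c1@4 c2@7 c3@11, authorship 4..1..2...3
After op 5 (insert('v')): buffer="bvmrbvnabvidibv" (len 15), cursors c4@2 c1@6 c2@10 c3@15, authorship 44..11..22...33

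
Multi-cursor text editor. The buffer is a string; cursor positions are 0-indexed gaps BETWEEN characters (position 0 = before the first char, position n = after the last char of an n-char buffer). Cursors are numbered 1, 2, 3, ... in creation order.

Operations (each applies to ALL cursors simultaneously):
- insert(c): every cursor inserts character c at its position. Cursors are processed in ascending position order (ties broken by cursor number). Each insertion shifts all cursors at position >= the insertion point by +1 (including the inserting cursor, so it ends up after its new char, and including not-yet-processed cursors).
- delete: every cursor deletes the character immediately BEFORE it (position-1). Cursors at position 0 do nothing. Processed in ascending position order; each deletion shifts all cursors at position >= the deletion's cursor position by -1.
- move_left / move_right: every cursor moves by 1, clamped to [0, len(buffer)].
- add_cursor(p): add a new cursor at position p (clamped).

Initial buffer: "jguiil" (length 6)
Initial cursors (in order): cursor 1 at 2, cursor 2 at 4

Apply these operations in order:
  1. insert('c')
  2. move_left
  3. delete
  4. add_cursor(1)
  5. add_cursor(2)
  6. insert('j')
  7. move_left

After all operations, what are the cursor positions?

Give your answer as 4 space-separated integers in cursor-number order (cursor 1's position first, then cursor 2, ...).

Answer: 2 6 2 4

Derivation:
After op 1 (insert('c')): buffer="jgcuicil" (len 8), cursors c1@3 c2@6, authorship ..1..2..
After op 2 (move_left): buffer="jgcuicil" (len 8), cursors c1@2 c2@5, authorship ..1..2..
After op 3 (delete): buffer="jcucil" (len 6), cursors c1@1 c2@3, authorship .1.2..
After op 4 (add_cursor(1)): buffer="jcucil" (len 6), cursors c1@1 c3@1 c2@3, authorship .1.2..
After op 5 (add_cursor(2)): buffer="jcucil" (len 6), cursors c1@1 c3@1 c4@2 c2@3, authorship .1.2..
After op 6 (insert('j')): buffer="jjjcjujcil" (len 10), cursors c1@3 c3@3 c4@5 c2@7, authorship .1314.22..
After op 7 (move_left): buffer="jjjcjujcil" (len 10), cursors c1@2 c3@2 c4@4 c2@6, authorship .1314.22..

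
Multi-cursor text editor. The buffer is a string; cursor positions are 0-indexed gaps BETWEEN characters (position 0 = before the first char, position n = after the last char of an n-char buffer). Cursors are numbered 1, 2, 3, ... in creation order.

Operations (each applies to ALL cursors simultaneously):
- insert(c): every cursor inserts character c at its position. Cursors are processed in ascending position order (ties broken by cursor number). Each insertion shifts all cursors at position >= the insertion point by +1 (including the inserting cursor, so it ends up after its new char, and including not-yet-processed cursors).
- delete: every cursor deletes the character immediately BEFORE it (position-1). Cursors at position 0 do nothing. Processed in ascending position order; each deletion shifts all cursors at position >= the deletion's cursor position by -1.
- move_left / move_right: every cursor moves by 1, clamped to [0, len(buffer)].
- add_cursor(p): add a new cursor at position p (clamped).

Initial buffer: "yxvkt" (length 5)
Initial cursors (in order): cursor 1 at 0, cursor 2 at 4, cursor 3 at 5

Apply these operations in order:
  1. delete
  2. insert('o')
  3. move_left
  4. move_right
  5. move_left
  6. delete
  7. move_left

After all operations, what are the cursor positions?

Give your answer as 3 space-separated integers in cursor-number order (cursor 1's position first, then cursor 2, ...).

Answer: 0 2 2

Derivation:
After op 1 (delete): buffer="yxv" (len 3), cursors c1@0 c2@3 c3@3, authorship ...
After op 2 (insert('o')): buffer="oyxvoo" (len 6), cursors c1@1 c2@6 c3@6, authorship 1...23
After op 3 (move_left): buffer="oyxvoo" (len 6), cursors c1@0 c2@5 c3@5, authorship 1...23
After op 4 (move_right): buffer="oyxvoo" (len 6), cursors c1@1 c2@6 c3@6, authorship 1...23
After op 5 (move_left): buffer="oyxvoo" (len 6), cursors c1@0 c2@5 c3@5, authorship 1...23
After op 6 (delete): buffer="oyxo" (len 4), cursors c1@0 c2@3 c3@3, authorship 1..3
After op 7 (move_left): buffer="oyxo" (len 4), cursors c1@0 c2@2 c3@2, authorship 1..3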